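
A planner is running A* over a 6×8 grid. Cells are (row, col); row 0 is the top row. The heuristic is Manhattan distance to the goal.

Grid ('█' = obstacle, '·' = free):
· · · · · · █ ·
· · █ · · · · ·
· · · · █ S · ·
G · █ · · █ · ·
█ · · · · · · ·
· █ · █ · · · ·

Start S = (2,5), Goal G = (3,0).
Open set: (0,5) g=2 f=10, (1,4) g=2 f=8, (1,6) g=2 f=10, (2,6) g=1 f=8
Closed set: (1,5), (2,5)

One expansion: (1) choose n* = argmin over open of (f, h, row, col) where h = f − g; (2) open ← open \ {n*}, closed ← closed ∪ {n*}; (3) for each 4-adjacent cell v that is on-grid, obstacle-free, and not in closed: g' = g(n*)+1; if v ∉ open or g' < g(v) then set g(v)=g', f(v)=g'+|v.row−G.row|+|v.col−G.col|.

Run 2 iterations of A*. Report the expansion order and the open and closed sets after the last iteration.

step 1: expand (1,4) (f=8, h=6) → closed; open now [(0,4) g=3 f=10, (0,5) g=2 f=10, (1,3) g=3 f=8, (1,6) g=2 f=10, (2,6) g=1 f=8]
step 2: expand (1,3) (f=8, h=5) → closed; open now [(0,3) g=4 f=10, (0,4) g=3 f=10, (0,5) g=2 f=10, (1,6) g=2 f=10, (2,3) g=4 f=8, (2,6) g=1 f=8]

order=[(1,4) → (1,3)]; open=[(0,3) g=4 f=10, (0,4) g=3 f=10, (0,5) g=2 f=10, (1,6) g=2 f=10, (2,3) g=4 f=8, (2,6) g=1 f=8]; closed=[(1,3), (1,4), (1,5), (2,5)]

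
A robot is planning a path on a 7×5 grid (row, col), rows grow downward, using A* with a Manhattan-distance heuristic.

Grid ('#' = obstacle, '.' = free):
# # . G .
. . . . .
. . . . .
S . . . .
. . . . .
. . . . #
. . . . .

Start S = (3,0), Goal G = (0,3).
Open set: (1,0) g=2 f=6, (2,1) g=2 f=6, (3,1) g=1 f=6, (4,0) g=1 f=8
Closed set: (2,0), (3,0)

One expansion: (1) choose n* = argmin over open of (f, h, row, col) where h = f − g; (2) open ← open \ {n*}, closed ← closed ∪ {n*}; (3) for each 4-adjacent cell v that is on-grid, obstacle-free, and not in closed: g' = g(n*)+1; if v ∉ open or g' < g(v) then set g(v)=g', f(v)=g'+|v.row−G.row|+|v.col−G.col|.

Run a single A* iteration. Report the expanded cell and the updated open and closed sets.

step 1: expand (1,0) (f=6, h=4) → closed; open now [(1,1) g=3 f=6, (2,1) g=2 f=6, (3,1) g=1 f=6, (4,0) g=1 f=8]

expanded=(1,0); open=[(1,1) g=3 f=6, (2,1) g=2 f=6, (3,1) g=1 f=6, (4,0) g=1 f=8]; closed=[(1,0), (2,0), (3,0)]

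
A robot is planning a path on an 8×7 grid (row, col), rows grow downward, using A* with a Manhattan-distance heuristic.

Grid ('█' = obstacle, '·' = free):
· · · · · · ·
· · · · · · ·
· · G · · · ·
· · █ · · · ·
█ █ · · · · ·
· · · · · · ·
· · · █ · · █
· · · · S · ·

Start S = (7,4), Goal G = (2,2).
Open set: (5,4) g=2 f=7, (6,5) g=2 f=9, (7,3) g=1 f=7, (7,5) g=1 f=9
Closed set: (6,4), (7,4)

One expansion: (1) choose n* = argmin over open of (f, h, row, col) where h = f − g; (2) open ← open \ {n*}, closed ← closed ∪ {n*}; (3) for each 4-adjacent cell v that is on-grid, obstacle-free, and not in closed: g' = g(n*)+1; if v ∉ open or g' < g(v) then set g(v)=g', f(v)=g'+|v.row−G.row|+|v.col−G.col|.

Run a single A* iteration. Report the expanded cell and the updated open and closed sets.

step 1: expand (5,4) (f=7, h=5) → closed; open now [(4,4) g=3 f=7, (5,3) g=3 f=7, (5,5) g=3 f=9, (6,5) g=2 f=9, (7,3) g=1 f=7, (7,5) g=1 f=9]

expanded=(5,4); open=[(4,4) g=3 f=7, (5,3) g=3 f=7, (5,5) g=3 f=9, (6,5) g=2 f=9, (7,3) g=1 f=7, (7,5) g=1 f=9]; closed=[(5,4), (6,4), (7,4)]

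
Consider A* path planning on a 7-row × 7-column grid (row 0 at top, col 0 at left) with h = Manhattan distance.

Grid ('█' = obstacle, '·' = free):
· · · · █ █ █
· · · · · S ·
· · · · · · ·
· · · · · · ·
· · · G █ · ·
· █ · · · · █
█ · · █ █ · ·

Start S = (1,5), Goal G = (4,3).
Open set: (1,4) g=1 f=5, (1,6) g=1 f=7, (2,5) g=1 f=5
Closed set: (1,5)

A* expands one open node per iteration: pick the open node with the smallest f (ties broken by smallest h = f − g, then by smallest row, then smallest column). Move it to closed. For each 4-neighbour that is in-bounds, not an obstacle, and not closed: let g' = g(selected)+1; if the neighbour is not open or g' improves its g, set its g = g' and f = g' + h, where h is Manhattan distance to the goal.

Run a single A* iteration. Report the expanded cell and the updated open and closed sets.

step 1: expand (1,4) (f=5, h=4) → closed; open now [(1,3) g=2 f=5, (1,6) g=1 f=7, (2,4) g=2 f=5, (2,5) g=1 f=5]

expanded=(1,4); open=[(1,3) g=2 f=5, (1,6) g=1 f=7, (2,4) g=2 f=5, (2,5) g=1 f=5]; closed=[(1,4), (1,5)]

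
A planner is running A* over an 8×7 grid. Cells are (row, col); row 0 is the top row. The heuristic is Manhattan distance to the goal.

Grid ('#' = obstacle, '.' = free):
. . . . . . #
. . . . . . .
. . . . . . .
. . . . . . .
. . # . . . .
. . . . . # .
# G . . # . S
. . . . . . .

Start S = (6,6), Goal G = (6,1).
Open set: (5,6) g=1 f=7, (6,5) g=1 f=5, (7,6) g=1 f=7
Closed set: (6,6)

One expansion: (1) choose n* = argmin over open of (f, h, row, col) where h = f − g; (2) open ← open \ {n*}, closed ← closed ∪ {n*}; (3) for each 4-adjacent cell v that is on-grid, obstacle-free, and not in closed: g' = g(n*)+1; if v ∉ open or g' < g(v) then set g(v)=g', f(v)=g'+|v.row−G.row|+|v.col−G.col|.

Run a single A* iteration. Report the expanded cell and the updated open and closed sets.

step 1: expand (6,5) (f=5, h=4) → closed; open now [(5,6) g=1 f=7, (7,5) g=2 f=7, (7,6) g=1 f=7]

expanded=(6,5); open=[(5,6) g=1 f=7, (7,5) g=2 f=7, (7,6) g=1 f=7]; closed=[(6,5), (6,6)]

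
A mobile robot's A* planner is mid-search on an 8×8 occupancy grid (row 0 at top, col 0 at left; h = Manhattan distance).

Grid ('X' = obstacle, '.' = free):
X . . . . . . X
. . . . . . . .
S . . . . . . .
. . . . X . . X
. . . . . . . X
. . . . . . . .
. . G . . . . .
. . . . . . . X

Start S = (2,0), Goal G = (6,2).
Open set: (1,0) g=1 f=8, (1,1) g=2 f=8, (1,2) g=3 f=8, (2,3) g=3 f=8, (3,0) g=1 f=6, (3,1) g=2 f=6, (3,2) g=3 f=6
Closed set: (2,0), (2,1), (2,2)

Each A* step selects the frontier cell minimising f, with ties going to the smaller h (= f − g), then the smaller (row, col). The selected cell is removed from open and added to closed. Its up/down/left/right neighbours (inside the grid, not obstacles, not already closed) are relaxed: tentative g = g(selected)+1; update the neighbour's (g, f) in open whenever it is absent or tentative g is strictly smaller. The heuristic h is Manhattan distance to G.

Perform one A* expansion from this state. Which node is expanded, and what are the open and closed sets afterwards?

expanded=(3,2); open=[(1,0) g=1 f=8, (1,1) g=2 f=8, (1,2) g=3 f=8, (2,3) g=3 f=8, (3,0) g=1 f=6, (3,1) g=2 f=6, (3,3) g=4 f=8, (4,2) g=4 f=6]; closed=[(2,0), (2,1), (2,2), (3,2)]

step 1: expand (3,2) (f=6, h=3) → closed; open now [(1,0) g=1 f=8, (1,1) g=2 f=8, (1,2) g=3 f=8, (2,3) g=3 f=8, (3,0) g=1 f=6, (3,1) g=2 f=6, (3,3) g=4 f=8, (4,2) g=4 f=6]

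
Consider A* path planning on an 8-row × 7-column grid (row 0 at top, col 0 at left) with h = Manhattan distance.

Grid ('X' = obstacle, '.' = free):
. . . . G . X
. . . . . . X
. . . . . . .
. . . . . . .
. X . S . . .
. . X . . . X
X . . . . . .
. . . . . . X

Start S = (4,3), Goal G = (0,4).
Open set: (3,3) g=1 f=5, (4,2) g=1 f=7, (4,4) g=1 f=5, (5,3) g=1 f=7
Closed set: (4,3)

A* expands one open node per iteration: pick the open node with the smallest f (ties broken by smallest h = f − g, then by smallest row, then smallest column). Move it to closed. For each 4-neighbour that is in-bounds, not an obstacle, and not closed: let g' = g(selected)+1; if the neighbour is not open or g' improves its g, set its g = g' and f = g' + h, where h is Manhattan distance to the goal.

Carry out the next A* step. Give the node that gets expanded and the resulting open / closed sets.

step 1: expand (3,3) (f=5, h=4) → closed; open now [(2,3) g=2 f=5, (3,2) g=2 f=7, (3,4) g=2 f=5, (4,2) g=1 f=7, (4,4) g=1 f=5, (5,3) g=1 f=7]

expanded=(3,3); open=[(2,3) g=2 f=5, (3,2) g=2 f=7, (3,4) g=2 f=5, (4,2) g=1 f=7, (4,4) g=1 f=5, (5,3) g=1 f=7]; closed=[(3,3), (4,3)]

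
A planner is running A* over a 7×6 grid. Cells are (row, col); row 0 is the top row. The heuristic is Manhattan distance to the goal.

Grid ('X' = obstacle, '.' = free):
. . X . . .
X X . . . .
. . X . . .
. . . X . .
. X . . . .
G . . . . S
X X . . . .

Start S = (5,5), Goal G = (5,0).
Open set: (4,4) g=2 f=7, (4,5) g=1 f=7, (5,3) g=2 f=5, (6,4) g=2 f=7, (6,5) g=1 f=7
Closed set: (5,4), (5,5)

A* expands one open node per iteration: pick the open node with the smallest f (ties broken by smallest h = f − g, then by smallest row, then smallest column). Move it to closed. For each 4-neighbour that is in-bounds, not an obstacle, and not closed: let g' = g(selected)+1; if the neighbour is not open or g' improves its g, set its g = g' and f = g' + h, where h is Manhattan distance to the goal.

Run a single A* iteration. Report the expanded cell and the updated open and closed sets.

step 1: expand (5,3) (f=5, h=3) → closed; open now [(4,3) g=3 f=7, (4,4) g=2 f=7, (4,5) g=1 f=7, (5,2) g=3 f=5, (6,3) g=3 f=7, (6,4) g=2 f=7, (6,5) g=1 f=7]

expanded=(5,3); open=[(4,3) g=3 f=7, (4,4) g=2 f=7, (4,5) g=1 f=7, (5,2) g=3 f=5, (6,3) g=3 f=7, (6,4) g=2 f=7, (6,5) g=1 f=7]; closed=[(5,3), (5,4), (5,5)]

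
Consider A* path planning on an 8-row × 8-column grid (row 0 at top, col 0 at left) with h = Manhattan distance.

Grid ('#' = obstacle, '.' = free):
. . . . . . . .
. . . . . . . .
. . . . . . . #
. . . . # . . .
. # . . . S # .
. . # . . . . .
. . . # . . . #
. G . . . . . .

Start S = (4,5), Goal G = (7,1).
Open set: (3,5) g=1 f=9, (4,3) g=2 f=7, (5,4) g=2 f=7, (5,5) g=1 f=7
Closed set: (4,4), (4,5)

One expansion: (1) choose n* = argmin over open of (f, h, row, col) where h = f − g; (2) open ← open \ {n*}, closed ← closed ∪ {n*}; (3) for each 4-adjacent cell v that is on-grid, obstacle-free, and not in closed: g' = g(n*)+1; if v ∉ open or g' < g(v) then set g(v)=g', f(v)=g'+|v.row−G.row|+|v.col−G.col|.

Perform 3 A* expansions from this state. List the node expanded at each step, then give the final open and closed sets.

step 1: expand (4,3) (f=7, h=5) → closed; open now [(3,3) g=3 f=9, (3,5) g=1 f=9, (4,2) g=3 f=7, (5,3) g=3 f=7, (5,4) g=2 f=7, (5,5) g=1 f=7]
step 2: expand (4,2) (f=7, h=4) → closed; open now [(3,2) g=4 f=9, (3,3) g=3 f=9, (3,5) g=1 f=9, (5,3) g=3 f=7, (5,4) g=2 f=7, (5,5) g=1 f=7]
step 3: expand (5,3) (f=7, h=4) → closed; open now [(3,2) g=4 f=9, (3,3) g=3 f=9, (3,5) g=1 f=9, (5,4) g=2 f=7, (5,5) g=1 f=7]

order=[(4,3) → (4,2) → (5,3)]; open=[(3,2) g=4 f=9, (3,3) g=3 f=9, (3,5) g=1 f=9, (5,4) g=2 f=7, (5,5) g=1 f=7]; closed=[(4,2), (4,3), (4,4), (4,5), (5,3)]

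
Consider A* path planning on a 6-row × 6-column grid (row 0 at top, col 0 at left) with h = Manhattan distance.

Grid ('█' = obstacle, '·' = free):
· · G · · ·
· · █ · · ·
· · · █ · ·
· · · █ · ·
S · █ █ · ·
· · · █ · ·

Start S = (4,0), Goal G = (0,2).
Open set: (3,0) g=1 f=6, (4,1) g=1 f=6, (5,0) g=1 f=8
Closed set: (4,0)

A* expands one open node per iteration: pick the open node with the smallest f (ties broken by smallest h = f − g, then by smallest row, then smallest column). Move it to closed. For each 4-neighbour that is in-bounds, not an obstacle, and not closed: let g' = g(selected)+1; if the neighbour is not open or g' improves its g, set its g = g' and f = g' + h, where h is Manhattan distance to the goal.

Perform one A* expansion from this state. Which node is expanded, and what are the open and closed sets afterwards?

expanded=(3,0); open=[(2,0) g=2 f=6, (3,1) g=2 f=6, (4,1) g=1 f=6, (5,0) g=1 f=8]; closed=[(3,0), (4,0)]

step 1: expand (3,0) (f=6, h=5) → closed; open now [(2,0) g=2 f=6, (3,1) g=2 f=6, (4,1) g=1 f=6, (5,0) g=1 f=8]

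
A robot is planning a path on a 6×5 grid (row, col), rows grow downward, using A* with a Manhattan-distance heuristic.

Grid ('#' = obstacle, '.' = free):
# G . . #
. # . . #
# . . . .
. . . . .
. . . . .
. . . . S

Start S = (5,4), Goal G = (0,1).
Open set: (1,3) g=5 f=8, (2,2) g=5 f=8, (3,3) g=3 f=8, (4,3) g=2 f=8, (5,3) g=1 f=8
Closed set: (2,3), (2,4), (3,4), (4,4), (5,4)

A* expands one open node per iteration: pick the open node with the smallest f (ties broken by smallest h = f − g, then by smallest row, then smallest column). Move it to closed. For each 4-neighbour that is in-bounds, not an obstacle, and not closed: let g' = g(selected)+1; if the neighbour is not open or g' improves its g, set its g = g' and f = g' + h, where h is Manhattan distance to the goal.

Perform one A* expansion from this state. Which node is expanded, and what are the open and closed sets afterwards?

step 1: expand (1,3) (f=8, h=3) → closed; open now [(0,3) g=6 f=8, (1,2) g=6 f=8, (2,2) g=5 f=8, (3,3) g=3 f=8, (4,3) g=2 f=8, (5,3) g=1 f=8]

expanded=(1,3); open=[(0,3) g=6 f=8, (1,2) g=6 f=8, (2,2) g=5 f=8, (3,3) g=3 f=8, (4,3) g=2 f=8, (5,3) g=1 f=8]; closed=[(1,3), (2,3), (2,4), (3,4), (4,4), (5,4)]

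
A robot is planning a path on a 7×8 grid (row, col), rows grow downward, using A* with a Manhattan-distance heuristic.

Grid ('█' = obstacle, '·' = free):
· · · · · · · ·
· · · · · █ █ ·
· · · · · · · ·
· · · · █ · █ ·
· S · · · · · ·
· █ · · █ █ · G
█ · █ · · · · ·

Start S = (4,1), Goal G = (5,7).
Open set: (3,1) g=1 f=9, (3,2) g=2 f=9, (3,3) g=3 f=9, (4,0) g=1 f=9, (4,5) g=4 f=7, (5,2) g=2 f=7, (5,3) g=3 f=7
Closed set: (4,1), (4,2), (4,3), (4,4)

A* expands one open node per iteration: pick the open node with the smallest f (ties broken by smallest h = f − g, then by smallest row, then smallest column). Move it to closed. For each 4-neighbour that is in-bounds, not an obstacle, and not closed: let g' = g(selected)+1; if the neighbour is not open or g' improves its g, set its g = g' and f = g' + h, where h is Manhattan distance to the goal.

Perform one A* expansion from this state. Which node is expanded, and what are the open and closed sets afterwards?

expanded=(4,5); open=[(3,1) g=1 f=9, (3,2) g=2 f=9, (3,3) g=3 f=9, (3,5) g=5 f=9, (4,0) g=1 f=9, (4,6) g=5 f=7, (5,2) g=2 f=7, (5,3) g=3 f=7]; closed=[(4,1), (4,2), (4,3), (4,4), (4,5)]

step 1: expand (4,5) (f=7, h=3) → closed; open now [(3,1) g=1 f=9, (3,2) g=2 f=9, (3,3) g=3 f=9, (3,5) g=5 f=9, (4,0) g=1 f=9, (4,6) g=5 f=7, (5,2) g=2 f=7, (5,3) g=3 f=7]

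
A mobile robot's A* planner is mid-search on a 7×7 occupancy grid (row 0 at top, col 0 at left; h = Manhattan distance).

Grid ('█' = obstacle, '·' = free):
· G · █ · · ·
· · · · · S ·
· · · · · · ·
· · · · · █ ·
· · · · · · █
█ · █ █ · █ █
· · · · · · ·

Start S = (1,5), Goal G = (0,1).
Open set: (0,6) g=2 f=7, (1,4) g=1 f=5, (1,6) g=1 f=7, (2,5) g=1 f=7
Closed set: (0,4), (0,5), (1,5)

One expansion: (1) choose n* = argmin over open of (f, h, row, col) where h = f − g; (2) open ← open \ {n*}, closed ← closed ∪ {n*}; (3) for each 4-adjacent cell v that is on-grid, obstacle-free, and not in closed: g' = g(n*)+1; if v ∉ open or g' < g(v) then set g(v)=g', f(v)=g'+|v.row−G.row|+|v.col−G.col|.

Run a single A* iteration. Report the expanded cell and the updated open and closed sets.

expanded=(1,4); open=[(0,6) g=2 f=7, (1,3) g=2 f=5, (1,6) g=1 f=7, (2,4) g=2 f=7, (2,5) g=1 f=7]; closed=[(0,4), (0,5), (1,4), (1,5)]

step 1: expand (1,4) (f=5, h=4) → closed; open now [(0,6) g=2 f=7, (1,3) g=2 f=5, (1,6) g=1 f=7, (2,4) g=2 f=7, (2,5) g=1 f=7]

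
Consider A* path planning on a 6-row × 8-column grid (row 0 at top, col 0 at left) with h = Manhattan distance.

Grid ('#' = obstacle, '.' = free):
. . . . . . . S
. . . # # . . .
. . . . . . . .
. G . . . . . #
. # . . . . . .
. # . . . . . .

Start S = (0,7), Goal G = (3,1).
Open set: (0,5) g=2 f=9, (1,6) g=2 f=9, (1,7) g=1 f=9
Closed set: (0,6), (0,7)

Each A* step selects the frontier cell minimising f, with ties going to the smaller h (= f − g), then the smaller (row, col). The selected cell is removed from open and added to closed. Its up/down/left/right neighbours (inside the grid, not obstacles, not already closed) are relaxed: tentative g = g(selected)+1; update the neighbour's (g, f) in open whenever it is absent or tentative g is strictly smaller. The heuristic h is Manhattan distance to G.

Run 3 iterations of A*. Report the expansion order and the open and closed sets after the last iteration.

order=[(0,5) → (0,4) → (0,3)]; open=[(0,2) g=5 f=9, (1,5) g=3 f=9, (1,6) g=2 f=9, (1,7) g=1 f=9]; closed=[(0,3), (0,4), (0,5), (0,6), (0,7)]

step 1: expand (0,5) (f=9, h=7) → closed; open now [(0,4) g=3 f=9, (1,5) g=3 f=9, (1,6) g=2 f=9, (1,7) g=1 f=9]
step 2: expand (0,4) (f=9, h=6) → closed; open now [(0,3) g=4 f=9, (1,5) g=3 f=9, (1,6) g=2 f=9, (1,7) g=1 f=9]
step 3: expand (0,3) (f=9, h=5) → closed; open now [(0,2) g=5 f=9, (1,5) g=3 f=9, (1,6) g=2 f=9, (1,7) g=1 f=9]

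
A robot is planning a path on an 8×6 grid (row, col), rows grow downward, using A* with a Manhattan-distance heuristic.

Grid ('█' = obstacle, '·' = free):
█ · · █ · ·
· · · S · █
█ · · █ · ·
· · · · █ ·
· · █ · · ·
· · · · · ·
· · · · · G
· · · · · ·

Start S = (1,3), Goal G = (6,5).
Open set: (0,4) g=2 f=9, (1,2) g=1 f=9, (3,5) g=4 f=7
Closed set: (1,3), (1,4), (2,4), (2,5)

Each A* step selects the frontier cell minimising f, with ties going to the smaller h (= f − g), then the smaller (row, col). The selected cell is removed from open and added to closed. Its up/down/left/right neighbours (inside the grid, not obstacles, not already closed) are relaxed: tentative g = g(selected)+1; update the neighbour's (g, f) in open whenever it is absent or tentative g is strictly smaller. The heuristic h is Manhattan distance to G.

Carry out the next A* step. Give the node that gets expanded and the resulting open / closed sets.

step 1: expand (3,5) (f=7, h=3) → closed; open now [(0,4) g=2 f=9, (1,2) g=1 f=9, (4,5) g=5 f=7]

expanded=(3,5); open=[(0,4) g=2 f=9, (1,2) g=1 f=9, (4,5) g=5 f=7]; closed=[(1,3), (1,4), (2,4), (2,5), (3,5)]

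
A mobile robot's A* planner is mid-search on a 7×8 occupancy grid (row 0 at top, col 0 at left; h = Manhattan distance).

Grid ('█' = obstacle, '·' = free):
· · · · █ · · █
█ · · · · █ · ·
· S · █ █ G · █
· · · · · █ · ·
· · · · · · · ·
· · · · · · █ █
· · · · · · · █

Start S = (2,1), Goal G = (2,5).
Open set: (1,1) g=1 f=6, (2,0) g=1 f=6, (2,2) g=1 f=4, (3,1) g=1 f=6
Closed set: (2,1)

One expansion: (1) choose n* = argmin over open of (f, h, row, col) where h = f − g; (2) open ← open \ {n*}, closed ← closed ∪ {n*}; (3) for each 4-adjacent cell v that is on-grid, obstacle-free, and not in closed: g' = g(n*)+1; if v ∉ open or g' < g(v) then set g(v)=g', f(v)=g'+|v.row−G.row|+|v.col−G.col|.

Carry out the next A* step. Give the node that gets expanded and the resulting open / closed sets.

expanded=(2,2); open=[(1,1) g=1 f=6, (1,2) g=2 f=6, (2,0) g=1 f=6, (3,1) g=1 f=6, (3,2) g=2 f=6]; closed=[(2,1), (2,2)]

step 1: expand (2,2) (f=4, h=3) → closed; open now [(1,1) g=1 f=6, (1,2) g=2 f=6, (2,0) g=1 f=6, (3,1) g=1 f=6, (3,2) g=2 f=6]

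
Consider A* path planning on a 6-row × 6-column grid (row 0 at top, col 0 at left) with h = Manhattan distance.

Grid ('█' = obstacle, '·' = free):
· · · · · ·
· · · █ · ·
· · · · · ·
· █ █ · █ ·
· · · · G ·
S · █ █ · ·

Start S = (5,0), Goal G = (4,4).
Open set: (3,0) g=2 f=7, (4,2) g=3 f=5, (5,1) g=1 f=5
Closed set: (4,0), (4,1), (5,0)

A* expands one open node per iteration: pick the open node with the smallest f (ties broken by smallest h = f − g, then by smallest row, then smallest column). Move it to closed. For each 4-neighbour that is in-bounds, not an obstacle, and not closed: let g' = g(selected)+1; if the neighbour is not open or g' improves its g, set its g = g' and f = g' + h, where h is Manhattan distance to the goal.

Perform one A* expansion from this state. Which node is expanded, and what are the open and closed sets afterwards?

step 1: expand (4,2) (f=5, h=2) → closed; open now [(3,0) g=2 f=7, (4,3) g=4 f=5, (5,1) g=1 f=5]

expanded=(4,2); open=[(3,0) g=2 f=7, (4,3) g=4 f=5, (5,1) g=1 f=5]; closed=[(4,0), (4,1), (4,2), (5,0)]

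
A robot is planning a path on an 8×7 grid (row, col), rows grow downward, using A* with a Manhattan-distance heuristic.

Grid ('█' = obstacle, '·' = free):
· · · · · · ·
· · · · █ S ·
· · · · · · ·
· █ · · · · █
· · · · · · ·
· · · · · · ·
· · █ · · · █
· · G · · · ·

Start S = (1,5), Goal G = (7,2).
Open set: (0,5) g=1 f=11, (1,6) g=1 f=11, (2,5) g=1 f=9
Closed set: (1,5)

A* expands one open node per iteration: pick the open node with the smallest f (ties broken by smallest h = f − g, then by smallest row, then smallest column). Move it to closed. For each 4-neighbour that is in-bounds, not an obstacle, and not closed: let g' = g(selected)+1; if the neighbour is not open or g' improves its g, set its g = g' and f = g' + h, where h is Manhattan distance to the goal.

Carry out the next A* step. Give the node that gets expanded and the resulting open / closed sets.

expanded=(2,5); open=[(0,5) g=1 f=11, (1,6) g=1 f=11, (2,4) g=2 f=9, (2,6) g=2 f=11, (3,5) g=2 f=9]; closed=[(1,5), (2,5)]

step 1: expand (2,5) (f=9, h=8) → closed; open now [(0,5) g=1 f=11, (1,6) g=1 f=11, (2,4) g=2 f=9, (2,6) g=2 f=11, (3,5) g=2 f=9]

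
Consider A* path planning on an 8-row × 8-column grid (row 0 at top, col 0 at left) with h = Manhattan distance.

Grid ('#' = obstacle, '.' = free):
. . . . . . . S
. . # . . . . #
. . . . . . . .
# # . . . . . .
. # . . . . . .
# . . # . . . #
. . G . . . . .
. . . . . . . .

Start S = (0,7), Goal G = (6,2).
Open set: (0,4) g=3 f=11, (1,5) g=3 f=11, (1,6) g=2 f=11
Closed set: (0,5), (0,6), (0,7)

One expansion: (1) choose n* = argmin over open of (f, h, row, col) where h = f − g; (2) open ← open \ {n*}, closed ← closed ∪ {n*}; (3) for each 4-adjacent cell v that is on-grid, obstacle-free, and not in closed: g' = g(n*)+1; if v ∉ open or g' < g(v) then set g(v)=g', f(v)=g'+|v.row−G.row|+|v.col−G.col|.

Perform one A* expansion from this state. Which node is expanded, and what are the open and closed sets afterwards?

step 1: expand (0,4) (f=11, h=8) → closed; open now [(0,3) g=4 f=11, (1,4) g=4 f=11, (1,5) g=3 f=11, (1,6) g=2 f=11]

expanded=(0,4); open=[(0,3) g=4 f=11, (1,4) g=4 f=11, (1,5) g=3 f=11, (1,6) g=2 f=11]; closed=[(0,4), (0,5), (0,6), (0,7)]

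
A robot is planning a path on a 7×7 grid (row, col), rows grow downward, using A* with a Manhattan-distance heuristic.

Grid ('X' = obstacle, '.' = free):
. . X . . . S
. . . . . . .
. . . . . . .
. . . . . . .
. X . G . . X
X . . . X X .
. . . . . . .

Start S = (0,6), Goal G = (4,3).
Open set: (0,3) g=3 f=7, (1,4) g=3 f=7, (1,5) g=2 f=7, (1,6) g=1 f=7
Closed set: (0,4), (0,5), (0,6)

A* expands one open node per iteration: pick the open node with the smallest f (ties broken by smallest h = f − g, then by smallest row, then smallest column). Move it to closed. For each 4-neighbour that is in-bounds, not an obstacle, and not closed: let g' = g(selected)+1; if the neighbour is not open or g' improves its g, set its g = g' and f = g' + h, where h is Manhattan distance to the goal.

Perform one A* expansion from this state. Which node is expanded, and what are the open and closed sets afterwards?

step 1: expand (0,3) (f=7, h=4) → closed; open now [(1,3) g=4 f=7, (1,4) g=3 f=7, (1,5) g=2 f=7, (1,6) g=1 f=7]

expanded=(0,3); open=[(1,3) g=4 f=7, (1,4) g=3 f=7, (1,5) g=2 f=7, (1,6) g=1 f=7]; closed=[(0,3), (0,4), (0,5), (0,6)]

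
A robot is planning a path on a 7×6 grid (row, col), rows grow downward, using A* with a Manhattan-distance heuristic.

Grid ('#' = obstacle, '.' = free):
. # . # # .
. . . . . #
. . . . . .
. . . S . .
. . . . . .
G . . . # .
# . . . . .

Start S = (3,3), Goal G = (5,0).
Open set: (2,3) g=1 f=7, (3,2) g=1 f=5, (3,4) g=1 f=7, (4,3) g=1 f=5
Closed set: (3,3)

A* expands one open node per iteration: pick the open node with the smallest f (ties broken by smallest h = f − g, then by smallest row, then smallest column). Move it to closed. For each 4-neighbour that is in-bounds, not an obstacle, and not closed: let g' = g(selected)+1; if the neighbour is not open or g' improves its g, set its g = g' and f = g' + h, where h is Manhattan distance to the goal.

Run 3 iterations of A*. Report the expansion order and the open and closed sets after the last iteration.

order=[(3,2) → (3,1) → (3,0)]; open=[(2,0) g=4 f=7, (2,1) g=3 f=7, (2,2) g=2 f=7, (2,3) g=1 f=7, (3,4) g=1 f=7, (4,0) g=4 f=5, (4,1) g=3 f=5, (4,2) g=2 f=5, (4,3) g=1 f=5]; closed=[(3,0), (3,1), (3,2), (3,3)]

step 1: expand (3,2) (f=5, h=4) → closed; open now [(2,2) g=2 f=7, (2,3) g=1 f=7, (3,1) g=2 f=5, (3,4) g=1 f=7, (4,2) g=2 f=5, (4,3) g=1 f=5]
step 2: expand (3,1) (f=5, h=3) → closed; open now [(2,1) g=3 f=7, (2,2) g=2 f=7, (2,3) g=1 f=7, (3,0) g=3 f=5, (3,4) g=1 f=7, (4,1) g=3 f=5, (4,2) g=2 f=5, (4,3) g=1 f=5]
step 3: expand (3,0) (f=5, h=2) → closed; open now [(2,0) g=4 f=7, (2,1) g=3 f=7, (2,2) g=2 f=7, (2,3) g=1 f=7, (3,4) g=1 f=7, (4,0) g=4 f=5, (4,1) g=3 f=5, (4,2) g=2 f=5, (4,3) g=1 f=5]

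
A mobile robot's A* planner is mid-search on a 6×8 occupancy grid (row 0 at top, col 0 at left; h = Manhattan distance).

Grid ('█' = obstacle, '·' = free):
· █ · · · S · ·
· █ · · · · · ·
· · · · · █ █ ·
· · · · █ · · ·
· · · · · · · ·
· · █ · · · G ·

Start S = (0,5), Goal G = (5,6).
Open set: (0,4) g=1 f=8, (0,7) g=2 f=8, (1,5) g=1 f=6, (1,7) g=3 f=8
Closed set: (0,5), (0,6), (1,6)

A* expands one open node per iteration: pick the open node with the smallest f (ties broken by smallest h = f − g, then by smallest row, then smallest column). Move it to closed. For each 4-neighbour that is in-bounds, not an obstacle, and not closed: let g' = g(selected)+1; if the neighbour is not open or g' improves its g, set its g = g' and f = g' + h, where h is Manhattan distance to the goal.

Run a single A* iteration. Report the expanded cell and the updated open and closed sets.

step 1: expand (1,5) (f=6, h=5) → closed; open now [(0,4) g=1 f=8, (0,7) g=2 f=8, (1,4) g=2 f=8, (1,7) g=3 f=8]

expanded=(1,5); open=[(0,4) g=1 f=8, (0,7) g=2 f=8, (1,4) g=2 f=8, (1,7) g=3 f=8]; closed=[(0,5), (0,6), (1,5), (1,6)]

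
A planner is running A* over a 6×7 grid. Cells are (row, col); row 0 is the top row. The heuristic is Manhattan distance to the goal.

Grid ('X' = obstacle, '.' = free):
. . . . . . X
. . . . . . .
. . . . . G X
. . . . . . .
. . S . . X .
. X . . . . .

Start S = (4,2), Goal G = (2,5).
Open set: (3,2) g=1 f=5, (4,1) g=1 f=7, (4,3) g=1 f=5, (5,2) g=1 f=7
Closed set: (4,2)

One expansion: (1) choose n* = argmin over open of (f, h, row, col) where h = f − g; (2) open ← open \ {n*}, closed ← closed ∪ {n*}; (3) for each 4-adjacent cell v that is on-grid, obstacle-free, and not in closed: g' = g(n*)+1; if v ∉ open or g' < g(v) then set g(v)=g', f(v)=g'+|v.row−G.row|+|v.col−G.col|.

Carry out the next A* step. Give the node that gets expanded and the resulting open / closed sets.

expanded=(3,2); open=[(2,2) g=2 f=5, (3,1) g=2 f=7, (3,3) g=2 f=5, (4,1) g=1 f=7, (4,3) g=1 f=5, (5,2) g=1 f=7]; closed=[(3,2), (4,2)]

step 1: expand (3,2) (f=5, h=4) → closed; open now [(2,2) g=2 f=5, (3,1) g=2 f=7, (3,3) g=2 f=5, (4,1) g=1 f=7, (4,3) g=1 f=5, (5,2) g=1 f=7]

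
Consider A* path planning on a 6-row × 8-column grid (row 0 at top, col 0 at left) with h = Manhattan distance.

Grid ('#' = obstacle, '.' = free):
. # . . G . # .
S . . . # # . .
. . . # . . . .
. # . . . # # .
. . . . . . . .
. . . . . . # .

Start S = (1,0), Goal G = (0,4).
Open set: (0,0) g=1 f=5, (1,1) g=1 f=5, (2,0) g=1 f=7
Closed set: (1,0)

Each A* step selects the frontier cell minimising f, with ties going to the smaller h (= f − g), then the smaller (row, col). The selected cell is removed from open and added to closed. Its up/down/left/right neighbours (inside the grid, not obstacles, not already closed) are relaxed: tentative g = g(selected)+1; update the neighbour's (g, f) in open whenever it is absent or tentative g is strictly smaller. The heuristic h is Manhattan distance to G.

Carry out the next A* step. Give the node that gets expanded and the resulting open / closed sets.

expanded=(0,0); open=[(1,1) g=1 f=5, (2,0) g=1 f=7]; closed=[(0,0), (1,0)]

step 1: expand (0,0) (f=5, h=4) → closed; open now [(1,1) g=1 f=5, (2,0) g=1 f=7]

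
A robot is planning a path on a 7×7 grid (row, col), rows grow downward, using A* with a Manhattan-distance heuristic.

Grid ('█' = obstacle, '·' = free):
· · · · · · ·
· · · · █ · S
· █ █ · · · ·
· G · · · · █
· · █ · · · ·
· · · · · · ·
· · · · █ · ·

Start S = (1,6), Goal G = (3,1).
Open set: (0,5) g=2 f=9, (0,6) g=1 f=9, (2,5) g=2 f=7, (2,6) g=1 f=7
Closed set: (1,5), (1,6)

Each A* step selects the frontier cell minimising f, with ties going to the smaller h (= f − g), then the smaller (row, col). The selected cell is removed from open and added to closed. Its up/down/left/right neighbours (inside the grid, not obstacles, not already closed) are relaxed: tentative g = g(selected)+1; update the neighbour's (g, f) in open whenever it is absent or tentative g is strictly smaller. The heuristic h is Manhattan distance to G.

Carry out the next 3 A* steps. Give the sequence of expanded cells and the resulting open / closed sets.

order=[(2,5) → (2,4) → (2,3)]; open=[(0,5) g=2 f=9, (0,6) g=1 f=9, (1,3) g=5 f=9, (2,6) g=1 f=7, (3,3) g=5 f=7, (3,4) g=4 f=7, (3,5) g=3 f=7]; closed=[(1,5), (1,6), (2,3), (2,4), (2,5)]

step 1: expand (2,5) (f=7, h=5) → closed; open now [(0,5) g=2 f=9, (0,6) g=1 f=9, (2,4) g=3 f=7, (2,6) g=1 f=7, (3,5) g=3 f=7]
step 2: expand (2,4) (f=7, h=4) → closed; open now [(0,5) g=2 f=9, (0,6) g=1 f=9, (2,3) g=4 f=7, (2,6) g=1 f=7, (3,4) g=4 f=7, (3,5) g=3 f=7]
step 3: expand (2,3) (f=7, h=3) → closed; open now [(0,5) g=2 f=9, (0,6) g=1 f=9, (1,3) g=5 f=9, (2,6) g=1 f=7, (3,3) g=5 f=7, (3,4) g=4 f=7, (3,5) g=3 f=7]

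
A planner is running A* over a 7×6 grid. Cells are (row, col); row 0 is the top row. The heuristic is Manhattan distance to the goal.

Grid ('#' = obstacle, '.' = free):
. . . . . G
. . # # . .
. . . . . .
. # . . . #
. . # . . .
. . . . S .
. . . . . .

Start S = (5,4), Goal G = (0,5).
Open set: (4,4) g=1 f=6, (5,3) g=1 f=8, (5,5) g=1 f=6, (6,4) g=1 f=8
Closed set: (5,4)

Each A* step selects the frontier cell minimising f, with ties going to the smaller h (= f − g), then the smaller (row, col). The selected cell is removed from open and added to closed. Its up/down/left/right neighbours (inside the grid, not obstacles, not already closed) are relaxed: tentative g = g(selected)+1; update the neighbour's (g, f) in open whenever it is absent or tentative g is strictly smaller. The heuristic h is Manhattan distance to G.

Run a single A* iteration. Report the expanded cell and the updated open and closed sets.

step 1: expand (4,4) (f=6, h=5) → closed; open now [(3,4) g=2 f=6, (4,3) g=2 f=8, (4,5) g=2 f=6, (5,3) g=1 f=8, (5,5) g=1 f=6, (6,4) g=1 f=8]

expanded=(4,4); open=[(3,4) g=2 f=6, (4,3) g=2 f=8, (4,5) g=2 f=6, (5,3) g=1 f=8, (5,5) g=1 f=6, (6,4) g=1 f=8]; closed=[(4,4), (5,4)]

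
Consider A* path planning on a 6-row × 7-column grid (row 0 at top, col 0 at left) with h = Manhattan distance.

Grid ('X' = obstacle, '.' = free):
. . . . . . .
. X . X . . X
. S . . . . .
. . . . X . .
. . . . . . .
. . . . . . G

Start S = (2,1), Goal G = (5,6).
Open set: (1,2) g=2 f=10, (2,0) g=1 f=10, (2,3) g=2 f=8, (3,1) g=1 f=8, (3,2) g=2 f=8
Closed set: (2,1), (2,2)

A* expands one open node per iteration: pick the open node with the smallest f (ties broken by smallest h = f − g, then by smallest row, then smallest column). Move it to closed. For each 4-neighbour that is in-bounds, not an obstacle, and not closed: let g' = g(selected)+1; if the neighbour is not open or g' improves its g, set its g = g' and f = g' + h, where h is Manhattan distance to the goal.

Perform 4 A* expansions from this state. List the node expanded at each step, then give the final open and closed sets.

step 1: expand (2,3) (f=8, h=6) → closed; open now [(1,2) g=2 f=10, (2,0) g=1 f=10, (2,4) g=3 f=8, (3,1) g=1 f=8, (3,2) g=2 f=8, (3,3) g=3 f=8]
step 2: expand (2,4) (f=8, h=5) → closed; open now [(1,2) g=2 f=10, (1,4) g=4 f=10, (2,0) g=1 f=10, (2,5) g=4 f=8, (3,1) g=1 f=8, (3,2) g=2 f=8, (3,3) g=3 f=8]
step 3: expand (2,5) (f=8, h=4) → closed; open now [(1,2) g=2 f=10, (1,4) g=4 f=10, (1,5) g=5 f=10, (2,0) g=1 f=10, (2,6) g=5 f=8, (3,1) g=1 f=8, (3,2) g=2 f=8, (3,3) g=3 f=8, (3,5) g=5 f=8]
step 4: expand (2,6) (f=8, h=3) → closed; open now [(1,2) g=2 f=10, (1,4) g=4 f=10, (1,5) g=5 f=10, (2,0) g=1 f=10, (3,1) g=1 f=8, (3,2) g=2 f=8, (3,3) g=3 f=8, (3,5) g=5 f=8, (3,6) g=6 f=8]

order=[(2,3) → (2,4) → (2,5) → (2,6)]; open=[(1,2) g=2 f=10, (1,4) g=4 f=10, (1,5) g=5 f=10, (2,0) g=1 f=10, (3,1) g=1 f=8, (3,2) g=2 f=8, (3,3) g=3 f=8, (3,5) g=5 f=8, (3,6) g=6 f=8]; closed=[(2,1), (2,2), (2,3), (2,4), (2,5), (2,6)]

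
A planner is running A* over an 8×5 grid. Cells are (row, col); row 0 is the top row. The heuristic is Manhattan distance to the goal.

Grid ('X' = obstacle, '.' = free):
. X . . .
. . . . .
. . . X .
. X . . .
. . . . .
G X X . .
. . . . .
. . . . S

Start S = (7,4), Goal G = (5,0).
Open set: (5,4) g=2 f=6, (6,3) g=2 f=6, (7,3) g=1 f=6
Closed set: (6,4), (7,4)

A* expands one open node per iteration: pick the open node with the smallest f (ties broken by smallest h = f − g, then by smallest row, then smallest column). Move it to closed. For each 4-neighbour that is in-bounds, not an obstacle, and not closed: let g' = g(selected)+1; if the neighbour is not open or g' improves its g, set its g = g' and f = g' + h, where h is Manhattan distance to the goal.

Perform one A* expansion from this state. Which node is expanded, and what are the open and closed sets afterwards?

step 1: expand (5,4) (f=6, h=4) → closed; open now [(4,4) g=3 f=8, (5,3) g=3 f=6, (6,3) g=2 f=6, (7,3) g=1 f=6]

expanded=(5,4); open=[(4,4) g=3 f=8, (5,3) g=3 f=6, (6,3) g=2 f=6, (7,3) g=1 f=6]; closed=[(5,4), (6,4), (7,4)]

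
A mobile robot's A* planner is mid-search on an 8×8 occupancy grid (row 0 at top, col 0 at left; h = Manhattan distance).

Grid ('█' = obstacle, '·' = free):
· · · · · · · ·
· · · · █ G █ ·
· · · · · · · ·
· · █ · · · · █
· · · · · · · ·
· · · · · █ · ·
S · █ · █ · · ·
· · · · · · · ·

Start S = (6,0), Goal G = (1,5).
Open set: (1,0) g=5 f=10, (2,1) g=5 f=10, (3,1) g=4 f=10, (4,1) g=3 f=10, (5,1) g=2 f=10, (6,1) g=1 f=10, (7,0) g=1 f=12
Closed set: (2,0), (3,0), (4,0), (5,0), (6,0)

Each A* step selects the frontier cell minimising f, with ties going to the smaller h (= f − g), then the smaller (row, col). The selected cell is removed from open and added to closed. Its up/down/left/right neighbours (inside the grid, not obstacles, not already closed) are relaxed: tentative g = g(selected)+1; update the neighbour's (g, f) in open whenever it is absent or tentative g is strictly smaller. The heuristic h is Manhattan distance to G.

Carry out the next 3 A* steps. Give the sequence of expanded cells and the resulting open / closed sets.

order=[(1,0) → (1,1) → (1,2)]; open=[(0,0) g=6 f=12, (0,1) g=7 f=12, (0,2) g=8 f=12, (1,3) g=8 f=10, (2,1) g=5 f=10, (2,2) g=8 f=12, (3,1) g=4 f=10, (4,1) g=3 f=10, (5,1) g=2 f=10, (6,1) g=1 f=10, (7,0) g=1 f=12]; closed=[(1,0), (1,1), (1,2), (2,0), (3,0), (4,0), (5,0), (6,0)]

step 1: expand (1,0) (f=10, h=5) → closed; open now [(0,0) g=6 f=12, (1,1) g=6 f=10, (2,1) g=5 f=10, (3,1) g=4 f=10, (4,1) g=3 f=10, (5,1) g=2 f=10, (6,1) g=1 f=10, (7,0) g=1 f=12]
step 2: expand (1,1) (f=10, h=4) → closed; open now [(0,0) g=6 f=12, (0,1) g=7 f=12, (1,2) g=7 f=10, (2,1) g=5 f=10, (3,1) g=4 f=10, (4,1) g=3 f=10, (5,1) g=2 f=10, (6,1) g=1 f=10, (7,0) g=1 f=12]
step 3: expand (1,2) (f=10, h=3) → closed; open now [(0,0) g=6 f=12, (0,1) g=7 f=12, (0,2) g=8 f=12, (1,3) g=8 f=10, (2,1) g=5 f=10, (2,2) g=8 f=12, (3,1) g=4 f=10, (4,1) g=3 f=10, (5,1) g=2 f=10, (6,1) g=1 f=10, (7,0) g=1 f=12]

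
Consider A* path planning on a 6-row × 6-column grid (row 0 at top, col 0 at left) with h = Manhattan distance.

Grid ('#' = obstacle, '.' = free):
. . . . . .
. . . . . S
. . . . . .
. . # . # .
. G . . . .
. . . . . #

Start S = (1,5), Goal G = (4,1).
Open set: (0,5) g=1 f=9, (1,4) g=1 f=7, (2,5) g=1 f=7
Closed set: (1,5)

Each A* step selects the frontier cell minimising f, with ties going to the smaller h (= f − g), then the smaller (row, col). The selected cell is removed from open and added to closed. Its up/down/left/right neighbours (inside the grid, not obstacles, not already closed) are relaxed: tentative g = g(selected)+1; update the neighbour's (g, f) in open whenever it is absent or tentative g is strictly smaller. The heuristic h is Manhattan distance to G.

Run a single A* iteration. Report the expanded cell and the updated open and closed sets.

step 1: expand (1,4) (f=7, h=6) → closed; open now [(0,4) g=2 f=9, (0,5) g=1 f=9, (1,3) g=2 f=7, (2,4) g=2 f=7, (2,5) g=1 f=7]

expanded=(1,4); open=[(0,4) g=2 f=9, (0,5) g=1 f=9, (1,3) g=2 f=7, (2,4) g=2 f=7, (2,5) g=1 f=7]; closed=[(1,4), (1,5)]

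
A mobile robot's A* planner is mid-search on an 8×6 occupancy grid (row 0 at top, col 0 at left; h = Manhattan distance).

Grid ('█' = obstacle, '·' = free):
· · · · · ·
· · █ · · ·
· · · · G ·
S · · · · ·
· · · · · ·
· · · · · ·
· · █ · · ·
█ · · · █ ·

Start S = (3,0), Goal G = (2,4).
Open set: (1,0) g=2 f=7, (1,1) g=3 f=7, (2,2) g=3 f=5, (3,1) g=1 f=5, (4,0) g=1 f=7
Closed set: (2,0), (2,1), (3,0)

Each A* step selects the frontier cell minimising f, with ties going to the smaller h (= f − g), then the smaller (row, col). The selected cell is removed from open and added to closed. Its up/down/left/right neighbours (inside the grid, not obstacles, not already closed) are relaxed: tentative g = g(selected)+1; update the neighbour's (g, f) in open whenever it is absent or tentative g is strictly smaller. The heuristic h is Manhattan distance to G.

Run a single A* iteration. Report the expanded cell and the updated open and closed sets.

expanded=(2,2); open=[(1,0) g=2 f=7, (1,1) g=3 f=7, (2,3) g=4 f=5, (3,1) g=1 f=5, (3,2) g=4 f=7, (4,0) g=1 f=7]; closed=[(2,0), (2,1), (2,2), (3,0)]

step 1: expand (2,2) (f=5, h=2) → closed; open now [(1,0) g=2 f=7, (1,1) g=3 f=7, (2,3) g=4 f=5, (3,1) g=1 f=5, (3,2) g=4 f=7, (4,0) g=1 f=7]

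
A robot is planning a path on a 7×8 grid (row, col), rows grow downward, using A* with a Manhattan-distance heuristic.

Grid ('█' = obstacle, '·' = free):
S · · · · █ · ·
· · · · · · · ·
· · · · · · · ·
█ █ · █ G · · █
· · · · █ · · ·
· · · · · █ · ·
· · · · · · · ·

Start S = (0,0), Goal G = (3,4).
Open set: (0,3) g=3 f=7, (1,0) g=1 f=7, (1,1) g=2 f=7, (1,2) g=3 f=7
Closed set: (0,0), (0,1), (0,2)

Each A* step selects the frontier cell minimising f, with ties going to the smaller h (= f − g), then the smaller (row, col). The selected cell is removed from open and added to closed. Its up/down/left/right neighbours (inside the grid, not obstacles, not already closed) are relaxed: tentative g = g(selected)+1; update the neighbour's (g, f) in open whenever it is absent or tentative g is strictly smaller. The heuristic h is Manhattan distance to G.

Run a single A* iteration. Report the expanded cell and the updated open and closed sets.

step 1: expand (0,3) (f=7, h=4) → closed; open now [(0,4) g=4 f=7, (1,0) g=1 f=7, (1,1) g=2 f=7, (1,2) g=3 f=7, (1,3) g=4 f=7]

expanded=(0,3); open=[(0,4) g=4 f=7, (1,0) g=1 f=7, (1,1) g=2 f=7, (1,2) g=3 f=7, (1,3) g=4 f=7]; closed=[(0,0), (0,1), (0,2), (0,3)]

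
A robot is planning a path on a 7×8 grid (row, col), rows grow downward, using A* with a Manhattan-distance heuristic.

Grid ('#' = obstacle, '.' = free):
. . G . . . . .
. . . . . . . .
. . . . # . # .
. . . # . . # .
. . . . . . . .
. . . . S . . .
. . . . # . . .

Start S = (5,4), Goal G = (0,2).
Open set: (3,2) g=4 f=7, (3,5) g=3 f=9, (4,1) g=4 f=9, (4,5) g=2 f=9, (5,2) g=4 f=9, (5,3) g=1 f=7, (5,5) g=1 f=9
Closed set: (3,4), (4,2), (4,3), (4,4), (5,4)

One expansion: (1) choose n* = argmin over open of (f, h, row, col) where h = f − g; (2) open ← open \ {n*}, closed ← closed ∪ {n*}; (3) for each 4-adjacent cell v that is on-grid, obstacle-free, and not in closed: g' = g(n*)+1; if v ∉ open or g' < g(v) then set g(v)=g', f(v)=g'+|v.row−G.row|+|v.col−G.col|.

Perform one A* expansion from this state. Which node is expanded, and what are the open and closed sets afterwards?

expanded=(3,2); open=[(2,2) g=5 f=7, (3,1) g=5 f=9, (3,5) g=3 f=9, (4,1) g=4 f=9, (4,5) g=2 f=9, (5,2) g=4 f=9, (5,3) g=1 f=7, (5,5) g=1 f=9]; closed=[(3,2), (3,4), (4,2), (4,3), (4,4), (5,4)]

step 1: expand (3,2) (f=7, h=3) → closed; open now [(2,2) g=5 f=7, (3,1) g=5 f=9, (3,5) g=3 f=9, (4,1) g=4 f=9, (4,5) g=2 f=9, (5,2) g=4 f=9, (5,3) g=1 f=7, (5,5) g=1 f=9]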